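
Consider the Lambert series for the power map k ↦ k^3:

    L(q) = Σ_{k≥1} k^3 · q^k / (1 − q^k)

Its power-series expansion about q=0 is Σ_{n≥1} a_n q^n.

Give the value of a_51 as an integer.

n=51: 1·51 3·17 17·3 51·1  f→[1+27+4913+132651]=137592

a_51 = 137592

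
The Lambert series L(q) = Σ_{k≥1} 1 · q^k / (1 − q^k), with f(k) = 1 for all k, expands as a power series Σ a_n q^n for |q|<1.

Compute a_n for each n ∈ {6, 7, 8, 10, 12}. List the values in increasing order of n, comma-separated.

q^6  k|6↦f(k): 6:1 3:1 2:1 1:1  a_6=4
n=7: 1·7 7·1  f→[1+1]=2
q^8  k|8↦f(k): 8:1 4:1 2:1 1:1  a_8=4
q^10  k|10↦f(k): 10:1 5:1 2:1 1:1  a_10=4
[q^12] f(12)=1,f(6)=1,f(4)=1,f(3)=1,f(2)=1,f(1)=1 ⇒ 6

4, 2, 4, 4, 6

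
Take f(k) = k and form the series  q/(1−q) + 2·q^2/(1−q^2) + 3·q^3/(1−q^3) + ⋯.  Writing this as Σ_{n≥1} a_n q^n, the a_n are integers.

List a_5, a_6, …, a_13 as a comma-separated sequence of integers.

6, 12, 8, 15, 13, 18, 12, 28, 14

q^5  k|5↦f(k): 1:1 5:5  a_5=6
d|6:{6,3,2,1}  Σf=6+3+2+1=12
d|7:{1,7}  Σf=1+7=8
[q^8] f(1)=1,f(2)=2,f(4)=4,f(8)=8 ⇒ 15
d|9:{1,3,9}  Σf=1+3+9=13
[q^10] f(10)=10,f(5)=5,f(2)=2,f(1)=1 ⇒ 18
n=11: 11·1 1·11  f→[11+1]=12
[q^12] f(12)=12,f(6)=6,f(4)=4,f(3)=3,f(2)=2,f(1)=1 ⇒ 28
[q^13] f(13)=13,f(1)=1 ⇒ 14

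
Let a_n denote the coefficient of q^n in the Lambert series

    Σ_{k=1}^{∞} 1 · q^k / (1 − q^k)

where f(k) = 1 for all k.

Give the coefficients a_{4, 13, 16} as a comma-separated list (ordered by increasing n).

3, 2, 5

n=4: 4·1 2·2 1·4  f→[1+1+1]=3
q^13  k|13↦f(k): 13:1 1:1  a_13=2
d|16:{16,8,4,2,1}  Σf=1+1+1+1+1=5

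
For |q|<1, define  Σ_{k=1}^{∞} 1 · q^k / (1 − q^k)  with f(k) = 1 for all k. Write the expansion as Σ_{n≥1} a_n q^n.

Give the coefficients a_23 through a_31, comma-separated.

2, 8, 3, 4, 4, 6, 2, 8, 2

[q^23] f(23)=1,f(1)=1 ⇒ 2
n=24: 1·24 2·12 3·8 4·6 6·4 8·3 12·2 24·1  f→[1+1+1+1+1+1+1+1]=8
q^25  k|25↦f(k): 1:1 5:1 25:1  a_25=3
q^26  k|26↦f(k): 26:1 13:1 2:1 1:1  a_26=4
q^27  k|27↦f(k): 27:1 9:1 3:1 1:1  a_27=4
n=28: 1·28 2·14 4·7 7·4 14·2 28·1  f→[1+1+1+1+1+1]=6
[q^29] f(1)=1,f(29)=1 ⇒ 2
n=30: 1·30 2·15 3·10 5·6 6·5 10·3 15·2 30·1  f→[1+1+1+1+1+1+1+1]=8
q^31  k|31↦f(k): 1:1 31:1  a_31=2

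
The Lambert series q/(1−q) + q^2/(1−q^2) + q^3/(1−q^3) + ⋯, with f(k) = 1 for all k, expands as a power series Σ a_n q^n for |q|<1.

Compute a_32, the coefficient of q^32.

a_32 = 6

q^32  k|32↦f(k): 1:1 2:1 4:1 8:1 16:1 32:1  a_32=6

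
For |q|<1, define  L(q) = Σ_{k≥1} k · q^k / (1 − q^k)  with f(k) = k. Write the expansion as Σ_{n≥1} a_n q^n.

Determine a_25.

a_25 = 31

n=25: 1·25 5·5 25·1  f→[1+5+25]=31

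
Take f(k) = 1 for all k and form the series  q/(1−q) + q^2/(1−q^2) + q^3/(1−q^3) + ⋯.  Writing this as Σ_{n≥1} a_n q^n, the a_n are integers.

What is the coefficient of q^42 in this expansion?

a_42 = 8

[q^42] f(42)=1,f(21)=1,f(14)=1,f(7)=1,f(6)=1,f(3)=1,f(2)=1,f(1)=1 ⇒ 8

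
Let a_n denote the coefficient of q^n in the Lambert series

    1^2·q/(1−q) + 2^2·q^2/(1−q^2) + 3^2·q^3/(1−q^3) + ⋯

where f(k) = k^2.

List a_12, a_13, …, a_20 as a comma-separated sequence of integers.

210, 170, 250, 260, 341, 290, 455, 362, 546

[q^12] f(1)=1,f(2)=4,f(3)=9,f(4)=16,f(6)=36,f(12)=144 ⇒ 210
d|13:{1,13}  Σf=1+169=170
n=14: 1·14 2·7 7·2 14·1  f→[1+4+49+196]=250
[q^15] f(15)=225,f(5)=25,f(3)=9,f(1)=1 ⇒ 260
n=16: 16·1 8·2 4·4 2·8 1·16  f→[256+64+16+4+1]=341
n=17: 17·1 1·17  f→[289+1]=290
[q^18] f(18)=324,f(9)=81,f(6)=36,f(3)=9,f(2)=4,f(1)=1 ⇒ 455
[q^19] f(19)=361,f(1)=1 ⇒ 362
[q^20] f(1)=1,f(2)=4,f(4)=16,f(5)=25,f(10)=100,f(20)=400 ⇒ 546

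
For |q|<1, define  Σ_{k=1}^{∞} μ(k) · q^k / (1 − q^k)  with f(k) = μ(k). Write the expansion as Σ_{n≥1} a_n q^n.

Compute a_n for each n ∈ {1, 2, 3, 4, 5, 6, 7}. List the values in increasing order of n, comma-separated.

q^1  k|1↦μ(k): 1:1  a_1=1
d|2:{2,1}  Σμ=(-1)+1=0
[q^3] μ(1)=1,μ(3)=-1 ⇒ 0
[q^4] μ(4)=0,μ(2)=-1,μ(1)=1 ⇒ 0
n=5: 5·1 1·5  μ→[(-1)+1]=0
d|6:{6,3,2,1}  Σμ=1+(-1)+(-1)+1=0
d|7:{1,7}  Σμ=1+(-1)=0

1, 0, 0, 0, 0, 0, 0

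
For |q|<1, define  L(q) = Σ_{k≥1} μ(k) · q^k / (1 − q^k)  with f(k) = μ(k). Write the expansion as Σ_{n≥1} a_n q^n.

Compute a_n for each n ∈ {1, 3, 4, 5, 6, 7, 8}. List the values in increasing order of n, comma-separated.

1, 0, 0, 0, 0, 0, 0

n=1: 1·1  μ→[1]=1
[q^3] μ(1)=1,μ(3)=-1 ⇒ 0
q^4  k|4↦μ(k): 1:1 2:-1 4:0  a_4=0
n=5: 5·1 1·5  μ→[(-1)+1]=0
[q^6] μ(1)=1,μ(2)=-1,μ(3)=-1,μ(6)=1 ⇒ 0
q^7  k|7↦μ(k): 1:1 7:-1  a_7=0
[q^8] μ(8)=0,μ(4)=0,μ(2)=-1,μ(1)=1 ⇒ 0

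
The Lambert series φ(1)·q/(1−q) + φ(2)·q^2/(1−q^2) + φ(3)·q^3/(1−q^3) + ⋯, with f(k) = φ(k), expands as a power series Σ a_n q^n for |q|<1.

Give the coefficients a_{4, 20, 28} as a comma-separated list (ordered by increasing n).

d|4:{4,2,1}  Σφ=2+1+1=4
n=20: 20·1 10·2 5·4 4·5 2·10 1·20  φ→[8+4+4+2+1+1]=20
q^28  k|28↦φ(k): 28:12 14:6 7:6 4:2 2:1 1:1  a_28=28

4, 20, 28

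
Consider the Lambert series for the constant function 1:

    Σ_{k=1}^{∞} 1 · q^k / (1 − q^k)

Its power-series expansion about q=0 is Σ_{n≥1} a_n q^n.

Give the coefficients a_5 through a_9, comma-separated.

2, 4, 2, 4, 3

[q^5] f(5)=1,f(1)=1 ⇒ 2
d|6:{6,3,2,1}  Σf=1+1+1+1=4
n=7: 1·7 7·1  f→[1+1]=2
d|8:{1,2,4,8}  Σf=1+1+1+1=4
n=9: 9·1 3·3 1·9  f→[1+1+1]=3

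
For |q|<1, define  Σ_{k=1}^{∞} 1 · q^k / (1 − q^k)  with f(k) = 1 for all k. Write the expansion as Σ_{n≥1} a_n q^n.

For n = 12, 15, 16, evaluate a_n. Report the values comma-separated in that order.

6, 4, 5

q^12  k|12↦f(k): 12:1 6:1 4:1 3:1 2:1 1:1  a_12=6
d|15:{1,3,5,15}  Σf=1+1+1+1=4
d|16:{16,8,4,2,1}  Σf=1+1+1+1+1=5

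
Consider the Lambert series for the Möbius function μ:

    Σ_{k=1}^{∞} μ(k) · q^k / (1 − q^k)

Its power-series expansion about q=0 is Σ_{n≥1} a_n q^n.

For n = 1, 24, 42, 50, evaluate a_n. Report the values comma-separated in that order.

1, 0, 0, 0

n=1: 1·1  μ→[1]=1
q^24  k|24↦μ(k): 24:0 12:0 8:0 6:1 4:0 3:-1 2:-1 1:1  a_24=0
d|42:{42,21,14,7,6,3,2,1}  Σμ=(-1)+1+1+(-1)+1+(-1)+(-1)+1=0
n=50: 1·50 2·25 5·10 10·5 25·2 50·1  μ→[1+(-1)+(-1)+1+0+0]=0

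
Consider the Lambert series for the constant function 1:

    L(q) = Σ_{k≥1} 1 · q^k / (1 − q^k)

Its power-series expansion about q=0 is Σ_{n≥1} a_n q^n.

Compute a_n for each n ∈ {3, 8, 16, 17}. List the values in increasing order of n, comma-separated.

2, 4, 5, 2

q^3  k|3↦f(k): 1:1 3:1  a_3=2
q^8  k|8↦f(k): 1:1 2:1 4:1 8:1  a_8=4
[q^16] f(1)=1,f(2)=1,f(4)=1,f(8)=1,f(16)=1 ⇒ 5
d|17:{1,17}  Σf=1+1=2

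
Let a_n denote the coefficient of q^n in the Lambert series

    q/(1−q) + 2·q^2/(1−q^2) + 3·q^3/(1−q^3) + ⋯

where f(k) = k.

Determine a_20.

q^20  k|20↦f(k): 20:20 10:10 5:5 4:4 2:2 1:1  a_20=42

a_20 = 42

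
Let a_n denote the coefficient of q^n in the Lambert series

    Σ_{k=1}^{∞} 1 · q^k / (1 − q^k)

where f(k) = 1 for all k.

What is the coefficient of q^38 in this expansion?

q^38  k|38↦f(k): 38:1 19:1 2:1 1:1  a_38=4

a_38 = 4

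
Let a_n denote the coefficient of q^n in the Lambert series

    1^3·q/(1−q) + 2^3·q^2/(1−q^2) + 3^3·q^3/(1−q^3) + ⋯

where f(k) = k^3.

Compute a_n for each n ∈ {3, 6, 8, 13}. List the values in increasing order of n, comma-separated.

28, 252, 585, 2198

q^3  k|3↦f(k): 3:27 1:1  a_3=28
[q^6] f(6)=216,f(3)=27,f(2)=8,f(1)=1 ⇒ 252
d|8:{8,4,2,1}  Σf=512+64+8+1=585
d|13:{1,13}  Σf=1+2197=2198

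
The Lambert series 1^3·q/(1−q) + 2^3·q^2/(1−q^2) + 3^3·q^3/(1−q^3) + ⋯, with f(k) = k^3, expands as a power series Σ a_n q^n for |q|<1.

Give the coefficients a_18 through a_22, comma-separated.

6813, 6860, 9198, 9632, 11988

[q^18] f(1)=1,f(2)=8,f(3)=27,f(6)=216,f(9)=729,f(18)=5832 ⇒ 6813
q^19  k|19↦f(k): 1:1 19:6859  a_19=6860
n=20: 20·1 10·2 5·4 4·5 2·10 1·20  f→[8000+1000+125+64+8+1]=9198
d|21:{1,3,7,21}  Σf=1+27+343+9261=9632
q^22  k|22↦f(k): 22:10648 11:1331 2:8 1:1  a_22=11988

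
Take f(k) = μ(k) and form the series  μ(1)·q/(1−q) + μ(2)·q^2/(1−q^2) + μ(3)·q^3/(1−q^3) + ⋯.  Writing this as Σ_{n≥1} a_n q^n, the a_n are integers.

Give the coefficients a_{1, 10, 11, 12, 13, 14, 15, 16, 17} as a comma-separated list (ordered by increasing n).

1, 0, 0, 0, 0, 0, 0, 0, 0

d|1:{1}  Σμ=1=1
[q^10] μ(10)=1,μ(5)=-1,μ(2)=-1,μ(1)=1 ⇒ 0
d|11:{11,1}  Σμ=(-1)+1=0
q^12  k|12↦μ(k): 12:0 6:1 4:0 3:-1 2:-1 1:1  a_12=0
d|13:{13,1}  Σμ=(-1)+1=0
q^14  k|14↦μ(k): 1:1 2:-1 7:-1 14:1  a_14=0
q^15  k|15↦μ(k): 1:1 3:-1 5:-1 15:1  a_15=0
q^16  k|16↦μ(k): 1:1 2:-1 4:0 8:0 16:0  a_16=0
d|17:{1,17}  Σμ=1+(-1)=0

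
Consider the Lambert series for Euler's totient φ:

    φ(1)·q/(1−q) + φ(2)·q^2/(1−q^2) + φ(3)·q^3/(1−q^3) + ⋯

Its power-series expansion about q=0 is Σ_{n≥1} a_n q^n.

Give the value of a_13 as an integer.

n=13: 1·13 13·1  φ→[1+12]=13

a_13 = 13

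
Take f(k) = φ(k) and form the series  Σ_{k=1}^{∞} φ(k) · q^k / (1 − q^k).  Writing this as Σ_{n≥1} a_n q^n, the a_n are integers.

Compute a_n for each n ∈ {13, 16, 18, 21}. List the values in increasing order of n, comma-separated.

[q^13] φ(13)=12,φ(1)=1 ⇒ 13
q^16  k|16↦φ(k): 1:1 2:1 4:2 8:4 16:8  a_16=16
q^18  k|18↦φ(k): 18:6 9:6 6:2 3:2 2:1 1:1  a_18=18
n=21: 21·1 7·3 3·7 1·21  φ→[12+6+2+1]=21

13, 16, 18, 21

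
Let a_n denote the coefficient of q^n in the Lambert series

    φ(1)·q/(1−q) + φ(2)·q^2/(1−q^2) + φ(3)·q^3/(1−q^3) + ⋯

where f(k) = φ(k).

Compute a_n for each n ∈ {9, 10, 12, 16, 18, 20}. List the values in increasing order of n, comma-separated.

[q^9] φ(9)=6,φ(3)=2,φ(1)=1 ⇒ 9
[q^10] φ(1)=1,φ(2)=1,φ(5)=4,φ(10)=4 ⇒ 10
[q^12] φ(12)=4,φ(6)=2,φ(4)=2,φ(3)=2,φ(2)=1,φ(1)=1 ⇒ 12
q^16  k|16↦φ(k): 1:1 2:1 4:2 8:4 16:8  a_16=16
d|18:{1,2,3,6,9,18}  Σφ=1+1+2+2+6+6=18
d|20:{1,2,4,5,10,20}  Σφ=1+1+2+4+4+8=20

9, 10, 12, 16, 18, 20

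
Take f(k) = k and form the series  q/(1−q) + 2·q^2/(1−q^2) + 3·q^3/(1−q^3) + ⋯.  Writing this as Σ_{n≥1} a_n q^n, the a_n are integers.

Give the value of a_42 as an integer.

[q^42] f(1)=1,f(2)=2,f(3)=3,f(6)=6,f(7)=7,f(14)=14,f(21)=21,f(42)=42 ⇒ 96

a_42 = 96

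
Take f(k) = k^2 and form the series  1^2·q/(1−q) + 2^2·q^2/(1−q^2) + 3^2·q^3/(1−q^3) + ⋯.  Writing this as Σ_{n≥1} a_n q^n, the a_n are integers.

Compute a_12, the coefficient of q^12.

[q^12] f(12)=144,f(6)=36,f(4)=16,f(3)=9,f(2)=4,f(1)=1 ⇒ 210

a_12 = 210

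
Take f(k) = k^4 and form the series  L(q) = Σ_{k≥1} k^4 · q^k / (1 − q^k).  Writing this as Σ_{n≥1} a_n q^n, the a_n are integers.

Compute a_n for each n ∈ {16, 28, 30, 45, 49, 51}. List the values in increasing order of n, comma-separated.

[q^16] f(1)=1,f(2)=16,f(4)=256,f(8)=4096,f(16)=65536 ⇒ 69905
n=28: 1·28 2·14 4·7 7·4 14·2 28·1  f→[1+16+256+2401+38416+614656]=655746
d|30:{30,15,10,6,5,3,2,1}  Σf=810000+50625+10000+1296+625+81+16+1=872644
n=45: 45·1 15·3 9·5 5·9 3·15 1·45  f→[4100625+50625+6561+625+81+1]=4158518
[q^49] f(49)=5764801,f(7)=2401,f(1)=1 ⇒ 5767203
[q^51] f(1)=1,f(3)=81,f(17)=83521,f(51)=6765201 ⇒ 6848804

69905, 655746, 872644, 4158518, 5767203, 6848804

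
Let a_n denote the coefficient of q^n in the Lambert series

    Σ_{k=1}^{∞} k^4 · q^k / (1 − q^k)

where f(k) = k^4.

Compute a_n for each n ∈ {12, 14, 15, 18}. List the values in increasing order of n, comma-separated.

22386, 40834, 51332, 112931

n=12: 1·12 2·6 3·4 4·3 6·2 12·1  f→[1+16+81+256+1296+20736]=22386
[q^14] f(14)=38416,f(7)=2401,f(2)=16,f(1)=1 ⇒ 40834
q^15  k|15↦f(k): 15:50625 5:625 3:81 1:1  a_15=51332
d|18:{1,2,3,6,9,18}  Σf=1+16+81+1296+6561+104976=112931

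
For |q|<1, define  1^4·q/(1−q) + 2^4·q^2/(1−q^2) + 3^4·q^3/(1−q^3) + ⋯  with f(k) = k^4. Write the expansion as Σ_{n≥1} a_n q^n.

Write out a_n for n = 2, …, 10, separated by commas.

d|2:{2,1}  Σf=16+1=17
[q^3] f(1)=1,f(3)=81 ⇒ 82
q^4  k|4↦f(k): 1:1 2:16 4:256  a_4=273
n=5: 1·5 5·1  f→[1+625]=626
d|6:{6,3,2,1}  Σf=1296+81+16+1=1394
[q^7] f(1)=1,f(7)=2401 ⇒ 2402
q^8  k|8↦f(k): 8:4096 4:256 2:16 1:1  a_8=4369
q^9  k|9↦f(k): 9:6561 3:81 1:1  a_9=6643
q^10  k|10↦f(k): 10:10000 5:625 2:16 1:1  a_10=10642

17, 82, 273, 626, 1394, 2402, 4369, 6643, 10642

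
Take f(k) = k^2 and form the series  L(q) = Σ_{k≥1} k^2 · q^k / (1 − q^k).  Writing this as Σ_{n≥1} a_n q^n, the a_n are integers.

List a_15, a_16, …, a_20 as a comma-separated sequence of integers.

d|15:{1,3,5,15}  Σf=1+9+25+225=260
q^16  k|16↦f(k): 16:256 8:64 4:16 2:4 1:1  a_16=341
[q^17] f(1)=1,f(17)=289 ⇒ 290
n=18: 1·18 2·9 3·6 6·3 9·2 18·1  f→[1+4+9+36+81+324]=455
q^19  k|19↦f(k): 1:1 19:361  a_19=362
q^20  k|20↦f(k): 1:1 2:4 4:16 5:25 10:100 20:400  a_20=546

260, 341, 290, 455, 362, 546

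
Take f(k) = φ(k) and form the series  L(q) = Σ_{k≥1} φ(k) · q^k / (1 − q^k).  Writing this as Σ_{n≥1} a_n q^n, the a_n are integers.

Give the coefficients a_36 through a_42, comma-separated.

d|36:{36,18,12,9,6,4,3,2,1}  Σφ=12+6+4+6+2+2+2+1+1=36
q^37  k|37↦φ(k): 37:36 1:1  a_37=37
d|38:{38,19,2,1}  Σφ=18+18+1+1=38
n=39: 1·39 3·13 13·3 39·1  φ→[1+2+12+24]=39
n=40: 40·1 20·2 10·4 8·5 5·8 4·10 2·20 1·40  φ→[16+8+4+4+4+2+1+1]=40
[q^41] φ(1)=1,φ(41)=40 ⇒ 41
d|42:{42,21,14,7,6,3,2,1}  Σφ=12+12+6+6+2+2+1+1=42

36, 37, 38, 39, 40, 41, 42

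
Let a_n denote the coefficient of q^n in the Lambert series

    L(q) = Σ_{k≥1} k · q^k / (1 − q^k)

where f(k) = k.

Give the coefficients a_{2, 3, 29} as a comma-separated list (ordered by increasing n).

[q^2] f(2)=2,f(1)=1 ⇒ 3
n=3: 3·1 1·3  f→[3+1]=4
[q^29] f(1)=1,f(29)=29 ⇒ 30

3, 4, 30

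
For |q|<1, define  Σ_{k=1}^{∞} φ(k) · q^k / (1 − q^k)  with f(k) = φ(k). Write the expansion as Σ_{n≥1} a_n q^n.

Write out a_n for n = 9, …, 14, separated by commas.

n=9: 1·9 3·3 9·1  φ→[1+2+6]=9
q^10  k|10↦φ(k): 1:1 2:1 5:4 10:4  a_10=10
n=11: 11·1 1·11  φ→[10+1]=11
[q^12] φ(1)=1,φ(2)=1,φ(3)=2,φ(4)=2,φ(6)=2,φ(12)=4 ⇒ 12
d|13:{13,1}  Σφ=12+1=13
d|14:{14,7,2,1}  Σφ=6+6+1+1=14

9, 10, 11, 12, 13, 14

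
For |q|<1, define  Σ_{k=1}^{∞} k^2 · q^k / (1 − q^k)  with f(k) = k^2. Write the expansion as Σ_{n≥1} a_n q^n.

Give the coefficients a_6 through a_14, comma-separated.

[q^6] f(6)=36,f(3)=9,f(2)=4,f(1)=1 ⇒ 50
d|7:{7,1}  Σf=49+1=50
q^8  k|8↦f(k): 8:64 4:16 2:4 1:1  a_8=85
d|9:{1,3,9}  Σf=1+9+81=91
n=10: 10·1 5·2 2·5 1·10  f→[100+25+4+1]=130
[q^11] f(11)=121,f(1)=1 ⇒ 122
[q^12] f(12)=144,f(6)=36,f(4)=16,f(3)=9,f(2)=4,f(1)=1 ⇒ 210
d|13:{13,1}  Σf=169+1=170
q^14  k|14↦f(k): 1:1 2:4 7:49 14:196  a_14=250

50, 50, 85, 91, 130, 122, 210, 170, 250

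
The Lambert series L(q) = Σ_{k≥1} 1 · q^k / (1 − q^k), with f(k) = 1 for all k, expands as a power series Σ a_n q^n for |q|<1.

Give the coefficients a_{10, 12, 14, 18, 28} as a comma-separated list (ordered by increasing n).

4, 6, 4, 6, 6

n=10: 1·10 2·5 5·2 10·1  f→[1+1+1+1]=4
[q^12] f(12)=1,f(6)=1,f(4)=1,f(3)=1,f(2)=1,f(1)=1 ⇒ 6
[q^14] f(14)=1,f(7)=1,f(2)=1,f(1)=1 ⇒ 4
d|18:{18,9,6,3,2,1}  Σf=1+1+1+1+1+1=6
q^28  k|28↦f(k): 1:1 2:1 4:1 7:1 14:1 28:1  a_28=6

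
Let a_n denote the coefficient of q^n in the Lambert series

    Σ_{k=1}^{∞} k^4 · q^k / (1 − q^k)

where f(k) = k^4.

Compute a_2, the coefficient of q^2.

a_2 = 17

n=2: 2·1 1·2  f→[16+1]=17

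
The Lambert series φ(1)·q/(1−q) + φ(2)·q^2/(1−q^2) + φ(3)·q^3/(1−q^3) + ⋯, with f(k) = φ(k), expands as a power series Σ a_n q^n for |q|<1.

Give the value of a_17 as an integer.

q^17  k|17↦φ(k): 17:16 1:1  a_17=17

a_17 = 17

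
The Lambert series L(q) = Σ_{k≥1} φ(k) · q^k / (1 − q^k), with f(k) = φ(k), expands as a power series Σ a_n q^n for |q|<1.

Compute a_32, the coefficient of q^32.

q^32  k|32↦φ(k): 32:16 16:8 8:4 4:2 2:1 1:1  a_32=32

a_32 = 32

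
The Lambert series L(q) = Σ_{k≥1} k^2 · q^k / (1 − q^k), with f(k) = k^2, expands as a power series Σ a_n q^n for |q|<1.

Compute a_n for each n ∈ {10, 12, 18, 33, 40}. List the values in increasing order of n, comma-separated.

130, 210, 455, 1220, 2210

q^10  k|10↦f(k): 10:100 5:25 2:4 1:1  a_10=130
[q^12] f(1)=1,f(2)=4,f(3)=9,f(4)=16,f(6)=36,f(12)=144 ⇒ 210
[q^18] f(18)=324,f(9)=81,f(6)=36,f(3)=9,f(2)=4,f(1)=1 ⇒ 455
d|33:{1,3,11,33}  Σf=1+9+121+1089=1220
[q^40] f(1)=1,f(2)=4,f(4)=16,f(5)=25,f(8)=64,f(10)=100,f(20)=400,f(40)=1600 ⇒ 2210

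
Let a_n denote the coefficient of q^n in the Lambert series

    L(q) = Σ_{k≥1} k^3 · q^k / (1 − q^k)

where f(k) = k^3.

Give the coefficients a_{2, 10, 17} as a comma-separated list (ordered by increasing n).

9, 1134, 4914

[q^2] f(1)=1,f(2)=8 ⇒ 9
q^10  k|10↦f(k): 10:1000 5:125 2:8 1:1  a_10=1134
[q^17] f(17)=4913,f(1)=1 ⇒ 4914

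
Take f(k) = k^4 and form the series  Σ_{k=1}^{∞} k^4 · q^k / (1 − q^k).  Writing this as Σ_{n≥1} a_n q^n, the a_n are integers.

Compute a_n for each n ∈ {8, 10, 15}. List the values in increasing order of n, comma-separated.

4369, 10642, 51332

q^8  k|8↦f(k): 1:1 2:16 4:256 8:4096  a_8=4369
d|10:{10,5,2,1}  Σf=10000+625+16+1=10642
d|15:{15,5,3,1}  Σf=50625+625+81+1=51332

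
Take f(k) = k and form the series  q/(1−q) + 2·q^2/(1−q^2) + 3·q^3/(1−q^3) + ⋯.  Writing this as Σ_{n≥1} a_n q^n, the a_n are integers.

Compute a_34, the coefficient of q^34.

a_34 = 54

n=34: 34·1 17·2 2·17 1·34  f→[34+17+2+1]=54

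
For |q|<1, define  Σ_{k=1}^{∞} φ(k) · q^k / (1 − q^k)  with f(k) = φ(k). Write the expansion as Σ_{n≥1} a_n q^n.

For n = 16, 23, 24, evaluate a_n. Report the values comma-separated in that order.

q^16  k|16↦φ(k): 16:8 8:4 4:2 2:1 1:1  a_16=16
q^23  k|23↦φ(k): 1:1 23:22  a_23=23
d|24:{1,2,3,4,6,8,12,24}  Σφ=1+1+2+2+2+4+4+8=24

16, 23, 24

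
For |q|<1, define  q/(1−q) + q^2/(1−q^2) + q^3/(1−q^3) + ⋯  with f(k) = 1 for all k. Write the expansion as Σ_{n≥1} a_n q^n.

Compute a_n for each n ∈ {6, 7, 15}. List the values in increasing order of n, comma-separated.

[q^6] f(6)=1,f(3)=1,f(2)=1,f(1)=1 ⇒ 4
n=7: 7·1 1·7  f→[1+1]=2
d|15:{15,5,3,1}  Σf=1+1+1+1=4

4, 2, 4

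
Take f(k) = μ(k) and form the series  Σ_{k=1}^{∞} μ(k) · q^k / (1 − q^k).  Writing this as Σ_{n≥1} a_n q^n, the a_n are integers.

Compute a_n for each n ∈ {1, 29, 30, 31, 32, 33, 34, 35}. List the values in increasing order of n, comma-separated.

d|1:{1}  Σμ=1=1
n=29: 1·29 29·1  μ→[1+(-1)]=0
[q^30] μ(30)=-1,μ(15)=1,μ(10)=1,μ(6)=1,μ(5)=-1,μ(3)=-1,μ(2)=-1,μ(1)=1 ⇒ 0
n=31: 1·31 31·1  μ→[1+(-1)]=0
q^32  k|32↦μ(k): 32:0 16:0 8:0 4:0 2:-1 1:1  a_32=0
[q^33] μ(33)=1,μ(11)=-1,μ(3)=-1,μ(1)=1 ⇒ 0
[q^34] μ(1)=1,μ(2)=-1,μ(17)=-1,μ(34)=1 ⇒ 0
d|35:{1,5,7,35}  Σμ=1+(-1)+(-1)+1=0

1, 0, 0, 0, 0, 0, 0, 0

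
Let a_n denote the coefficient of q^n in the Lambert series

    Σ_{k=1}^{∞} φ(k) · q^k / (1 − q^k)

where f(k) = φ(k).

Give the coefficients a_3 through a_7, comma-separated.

n=3: 3·1 1·3  φ→[2+1]=3
q^4  k|4↦φ(k): 1:1 2:1 4:2  a_4=4
[q^5] φ(5)=4,φ(1)=1 ⇒ 5
q^6  k|6↦φ(k): 1:1 2:1 3:2 6:2  a_6=6
[q^7] φ(1)=1,φ(7)=6 ⇒ 7

3, 4, 5, 6, 7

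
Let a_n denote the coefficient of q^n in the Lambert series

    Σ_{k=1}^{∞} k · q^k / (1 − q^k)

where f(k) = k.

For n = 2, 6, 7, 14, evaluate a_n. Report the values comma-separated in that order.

[q^2] f(1)=1,f(2)=2 ⇒ 3
[q^6] f(1)=1,f(2)=2,f(3)=3,f(6)=6 ⇒ 12
q^7  k|7↦f(k): 7:7 1:1  a_7=8
n=14: 14·1 7·2 2·7 1·14  f→[14+7+2+1]=24

3, 12, 8, 24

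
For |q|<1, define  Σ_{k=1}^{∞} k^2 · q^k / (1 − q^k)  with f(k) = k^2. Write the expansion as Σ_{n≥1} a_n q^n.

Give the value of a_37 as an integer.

q^37  k|37↦f(k): 1:1 37:1369  a_37=1370

a_37 = 1370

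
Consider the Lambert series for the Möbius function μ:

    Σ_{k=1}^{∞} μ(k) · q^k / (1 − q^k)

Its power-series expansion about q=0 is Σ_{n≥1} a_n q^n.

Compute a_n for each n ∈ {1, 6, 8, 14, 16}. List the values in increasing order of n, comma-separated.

q^1  k|1↦μ(k): 1:1  a_1=1
[q^6] μ(6)=1,μ(3)=-1,μ(2)=-1,μ(1)=1 ⇒ 0
n=8: 8·1 4·2 2·4 1·8  μ→[0+0+(-1)+1]=0
[q^14] μ(14)=1,μ(7)=-1,μ(2)=-1,μ(1)=1 ⇒ 0
[q^16] μ(1)=1,μ(2)=-1,μ(4)=0,μ(8)=0,μ(16)=0 ⇒ 0

1, 0, 0, 0, 0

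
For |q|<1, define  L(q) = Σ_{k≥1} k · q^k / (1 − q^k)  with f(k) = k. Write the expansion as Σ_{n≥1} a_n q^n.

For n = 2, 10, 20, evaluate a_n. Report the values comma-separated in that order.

d|2:{1,2}  Σf=1+2=3
d|10:{10,5,2,1}  Σf=10+5+2+1=18
d|20:{1,2,4,5,10,20}  Σf=1+2+4+5+10+20=42

3, 18, 42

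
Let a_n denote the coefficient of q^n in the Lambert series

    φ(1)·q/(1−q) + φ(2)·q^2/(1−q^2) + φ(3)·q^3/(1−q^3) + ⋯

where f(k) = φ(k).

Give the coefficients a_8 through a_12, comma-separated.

q^8  k|8↦φ(k): 8:4 4:2 2:1 1:1  a_8=8
d|9:{1,3,9}  Σφ=1+2+6=9
n=10: 10·1 5·2 2·5 1·10  φ→[4+4+1+1]=10
q^11  k|11↦φ(k): 1:1 11:10  a_11=11
d|12:{12,6,4,3,2,1}  Σφ=4+2+2+2+1+1=12

8, 9, 10, 11, 12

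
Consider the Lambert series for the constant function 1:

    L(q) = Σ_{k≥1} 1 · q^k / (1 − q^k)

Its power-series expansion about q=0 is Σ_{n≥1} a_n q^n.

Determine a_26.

a_26 = 4

d|26:{26,13,2,1}  Σf=1+1+1+1=4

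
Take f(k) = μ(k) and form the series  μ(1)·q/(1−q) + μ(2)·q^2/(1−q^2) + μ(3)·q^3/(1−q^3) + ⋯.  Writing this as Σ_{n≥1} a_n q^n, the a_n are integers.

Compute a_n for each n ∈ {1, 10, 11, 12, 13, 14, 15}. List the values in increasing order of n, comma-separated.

d|1:{1}  Σμ=1=1
[q^10] μ(1)=1,μ(2)=-1,μ(5)=-1,μ(10)=1 ⇒ 0
n=11: 11·1 1·11  μ→[(-1)+1]=0
[q^12] μ(1)=1,μ(2)=-1,μ(3)=-1,μ(4)=0,μ(6)=1,μ(12)=0 ⇒ 0
[q^13] μ(1)=1,μ(13)=-1 ⇒ 0
d|14:{1,2,7,14}  Σμ=1+(-1)+(-1)+1=0
d|15:{1,3,5,15}  Σμ=1+(-1)+(-1)+1=0

1, 0, 0, 0, 0, 0, 0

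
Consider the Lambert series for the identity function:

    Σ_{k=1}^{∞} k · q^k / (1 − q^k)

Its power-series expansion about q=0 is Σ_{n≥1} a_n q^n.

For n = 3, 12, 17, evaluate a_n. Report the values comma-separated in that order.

q^3  k|3↦f(k): 1:1 3:3  a_3=4
n=12: 12·1 6·2 4·3 3·4 2·6 1·12  f→[12+6+4+3+2+1]=28
q^17  k|17↦f(k): 1:1 17:17  a_17=18

4, 28, 18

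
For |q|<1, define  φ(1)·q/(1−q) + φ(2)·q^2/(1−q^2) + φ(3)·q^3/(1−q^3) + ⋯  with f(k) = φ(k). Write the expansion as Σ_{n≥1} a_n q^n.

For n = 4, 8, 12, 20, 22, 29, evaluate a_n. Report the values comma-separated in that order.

q^4  k|4↦φ(k): 1:1 2:1 4:2  a_4=4
n=8: 1·8 2·4 4·2 8·1  φ→[1+1+2+4]=8
[q^12] φ(12)=4,φ(6)=2,φ(4)=2,φ(3)=2,φ(2)=1,φ(1)=1 ⇒ 12
d|20:{20,10,5,4,2,1}  Σφ=8+4+4+2+1+1=20
q^22  k|22↦φ(k): 1:1 2:1 11:10 22:10  a_22=22
n=29: 1·29 29·1  φ→[1+28]=29

4, 8, 12, 20, 22, 29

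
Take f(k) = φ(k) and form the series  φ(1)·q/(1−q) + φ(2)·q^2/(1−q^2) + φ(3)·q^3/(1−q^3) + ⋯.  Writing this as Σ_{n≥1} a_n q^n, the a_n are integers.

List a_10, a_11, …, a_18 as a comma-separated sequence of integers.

[q^10] φ(10)=4,φ(5)=4,φ(2)=1,φ(1)=1 ⇒ 10
n=11: 1·11 11·1  φ→[1+10]=11
d|12:{1,2,3,4,6,12}  Σφ=1+1+2+2+2+4=12
d|13:{13,1}  Σφ=12+1=13
[q^14] φ(1)=1,φ(2)=1,φ(7)=6,φ(14)=6 ⇒ 14
q^15  k|15↦φ(k): 1:1 3:2 5:4 15:8  a_15=15
q^16  k|16↦φ(k): 16:8 8:4 4:2 2:1 1:1  a_16=16
n=17: 1·17 17·1  φ→[1+16]=17
d|18:{18,9,6,3,2,1}  Σφ=6+6+2+2+1+1=18

10, 11, 12, 13, 14, 15, 16, 17, 18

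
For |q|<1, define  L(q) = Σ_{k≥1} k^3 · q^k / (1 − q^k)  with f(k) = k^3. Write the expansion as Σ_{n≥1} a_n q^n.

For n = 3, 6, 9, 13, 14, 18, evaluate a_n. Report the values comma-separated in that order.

28, 252, 757, 2198, 3096, 6813

q^3  k|3↦f(k): 1:1 3:27  a_3=28
[q^6] f(6)=216,f(3)=27,f(2)=8,f(1)=1 ⇒ 252
[q^9] f(9)=729,f(3)=27,f(1)=1 ⇒ 757
q^13  k|13↦f(k): 1:1 13:2197  a_13=2198
[q^14] f(1)=1,f(2)=8,f(7)=343,f(14)=2744 ⇒ 3096
q^18  k|18↦f(k): 1:1 2:8 3:27 6:216 9:729 18:5832  a_18=6813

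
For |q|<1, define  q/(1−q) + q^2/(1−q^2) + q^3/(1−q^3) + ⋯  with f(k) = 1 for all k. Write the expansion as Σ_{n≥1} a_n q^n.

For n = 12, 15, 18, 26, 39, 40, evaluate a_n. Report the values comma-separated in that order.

6, 4, 6, 4, 4, 8

d|12:{12,6,4,3,2,1}  Σf=1+1+1+1+1+1=6
n=15: 15·1 5·3 3·5 1·15  f→[1+1+1+1]=4
q^18  k|18↦f(k): 18:1 9:1 6:1 3:1 2:1 1:1  a_18=6
n=26: 26·1 13·2 2·13 1·26  f→[1+1+1+1]=4
n=39: 39·1 13·3 3·13 1·39  f→[1+1+1+1]=4
n=40: 1·40 2·20 4·10 5·8 8·5 10·4 20·2 40·1  f→[1+1+1+1+1+1+1+1]=8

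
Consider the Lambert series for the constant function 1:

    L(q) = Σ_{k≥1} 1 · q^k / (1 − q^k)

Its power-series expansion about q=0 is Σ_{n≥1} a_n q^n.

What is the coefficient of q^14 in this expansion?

a_14 = 4

d|14:{1,2,7,14}  Σf=1+1+1+1=4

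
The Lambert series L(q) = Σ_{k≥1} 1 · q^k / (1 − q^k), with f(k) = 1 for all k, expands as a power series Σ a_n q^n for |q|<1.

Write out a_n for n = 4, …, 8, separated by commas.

3, 2, 4, 2, 4

n=4: 4·1 2·2 1·4  f→[1+1+1]=3
d|5:{5,1}  Σf=1+1=2
n=6: 6·1 3·2 2·3 1·6  f→[1+1+1+1]=4
[q^7] f(7)=1,f(1)=1 ⇒ 2
[q^8] f(1)=1,f(2)=1,f(4)=1,f(8)=1 ⇒ 4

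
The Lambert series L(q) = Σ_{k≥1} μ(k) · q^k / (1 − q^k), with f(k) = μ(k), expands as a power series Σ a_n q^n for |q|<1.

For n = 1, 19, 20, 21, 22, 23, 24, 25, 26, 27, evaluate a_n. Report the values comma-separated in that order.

q^1  k|1↦μ(k): 1:1  a_1=1
d|19:{19,1}  Σμ=(-1)+1=0
q^20  k|20↦μ(k): 1:1 2:-1 4:0 5:-1 10:1 20:0  a_20=0
[q^21] μ(1)=1,μ(3)=-1,μ(7)=-1,μ(21)=1 ⇒ 0
d|22:{1,2,11,22}  Σμ=1+(-1)+(-1)+1=0
q^23  k|23↦μ(k): 1:1 23:-1  a_23=0
[q^24] μ(1)=1,μ(2)=-1,μ(3)=-1,μ(4)=0,μ(6)=1,μ(8)=0,μ(12)=0,μ(24)=0 ⇒ 0
d|25:{25,5,1}  Σμ=0+(-1)+1=0
n=26: 1·26 2·13 13·2 26·1  μ→[1+(-1)+(-1)+1]=0
q^27  k|27↦μ(k): 27:0 9:0 3:-1 1:1  a_27=0

1, 0, 0, 0, 0, 0, 0, 0, 0, 0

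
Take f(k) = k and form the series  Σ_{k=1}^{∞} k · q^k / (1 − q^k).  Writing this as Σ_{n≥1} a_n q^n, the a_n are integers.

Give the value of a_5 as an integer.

[q^5] f(1)=1,f(5)=5 ⇒ 6

a_5 = 6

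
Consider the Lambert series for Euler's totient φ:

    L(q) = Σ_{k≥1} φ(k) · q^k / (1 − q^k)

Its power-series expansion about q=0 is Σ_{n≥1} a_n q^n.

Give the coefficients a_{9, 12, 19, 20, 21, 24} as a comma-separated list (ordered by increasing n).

d|9:{9,3,1}  Σφ=6+2+1=9
d|12:{1,2,3,4,6,12}  Σφ=1+1+2+2+2+4=12
[q^19] φ(19)=18,φ(1)=1 ⇒ 19
[q^20] φ(20)=8,φ(10)=4,φ(5)=4,φ(4)=2,φ(2)=1,φ(1)=1 ⇒ 20
d|21:{21,7,3,1}  Σφ=12+6+2+1=21
n=24: 1·24 2·12 3·8 4·6 6·4 8·3 12·2 24·1  φ→[1+1+2+2+2+4+4+8]=24

9, 12, 19, 20, 21, 24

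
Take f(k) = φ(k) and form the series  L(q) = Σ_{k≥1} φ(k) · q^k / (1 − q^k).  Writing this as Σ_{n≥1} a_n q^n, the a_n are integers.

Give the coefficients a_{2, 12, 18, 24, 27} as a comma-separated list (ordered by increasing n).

d|2:{2,1}  Σφ=1+1=2
d|12:{1,2,3,4,6,12}  Σφ=1+1+2+2+2+4=12
q^18  k|18↦φ(k): 1:1 2:1 3:2 6:2 9:6 18:6  a_18=18
n=24: 1·24 2·12 3·8 4·6 6·4 8·3 12·2 24·1  φ→[1+1+2+2+2+4+4+8]=24
d|27:{1,3,9,27}  Σφ=1+2+6+18=27

2, 12, 18, 24, 27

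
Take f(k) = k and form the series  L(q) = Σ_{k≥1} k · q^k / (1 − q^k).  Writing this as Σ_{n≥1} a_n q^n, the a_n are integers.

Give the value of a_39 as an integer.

d|39:{1,3,13,39}  Σf=1+3+13+39=56

a_39 = 56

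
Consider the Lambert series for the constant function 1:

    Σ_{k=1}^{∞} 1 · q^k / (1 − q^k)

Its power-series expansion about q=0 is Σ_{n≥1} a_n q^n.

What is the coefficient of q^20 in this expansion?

a_20 = 6

[q^20] f(1)=1,f(2)=1,f(4)=1,f(5)=1,f(10)=1,f(20)=1 ⇒ 6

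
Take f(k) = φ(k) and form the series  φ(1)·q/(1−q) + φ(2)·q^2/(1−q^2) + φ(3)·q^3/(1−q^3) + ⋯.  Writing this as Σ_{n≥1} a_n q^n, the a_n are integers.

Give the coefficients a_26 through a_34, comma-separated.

q^26  k|26↦φ(k): 26:12 13:12 2:1 1:1  a_26=26
[q^27] φ(1)=1,φ(3)=2,φ(9)=6,φ(27)=18 ⇒ 27
q^28  k|28↦φ(k): 1:1 2:1 4:2 7:6 14:6 28:12  a_28=28
q^29  k|29↦φ(k): 1:1 29:28  a_29=29
d|30:{30,15,10,6,5,3,2,1}  Σφ=8+8+4+2+4+2+1+1=30
q^31  k|31↦φ(k): 1:1 31:30  a_31=31
n=32: 1·32 2·16 4·8 8·4 16·2 32·1  φ→[1+1+2+4+8+16]=32
[q^33] φ(33)=20,φ(11)=10,φ(3)=2,φ(1)=1 ⇒ 33
[q^34] φ(1)=1,φ(2)=1,φ(17)=16,φ(34)=16 ⇒ 34

26, 27, 28, 29, 30, 31, 32, 33, 34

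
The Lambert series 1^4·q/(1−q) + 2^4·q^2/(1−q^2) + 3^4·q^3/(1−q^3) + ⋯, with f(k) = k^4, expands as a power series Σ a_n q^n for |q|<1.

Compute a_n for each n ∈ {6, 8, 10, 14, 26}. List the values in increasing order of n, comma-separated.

[q^6] f(6)=1296,f(3)=81,f(2)=16,f(1)=1 ⇒ 1394
[q^8] f(1)=1,f(2)=16,f(4)=256,f(8)=4096 ⇒ 4369
[q^10] f(1)=1,f(2)=16,f(5)=625,f(10)=10000 ⇒ 10642
d|14:{14,7,2,1}  Σf=38416+2401+16+1=40834
[q^26] f(1)=1,f(2)=16,f(13)=28561,f(26)=456976 ⇒ 485554

1394, 4369, 10642, 40834, 485554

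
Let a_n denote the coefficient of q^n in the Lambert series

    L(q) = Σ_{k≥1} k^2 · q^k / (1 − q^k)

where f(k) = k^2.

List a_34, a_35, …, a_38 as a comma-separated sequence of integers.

1450, 1300, 1911, 1370, 1810

q^34  k|34↦f(k): 1:1 2:4 17:289 34:1156  a_34=1450
n=35: 35·1 7·5 5·7 1·35  f→[1225+49+25+1]=1300
[q^36] f(36)=1296,f(18)=324,f(12)=144,f(9)=81,f(6)=36,f(4)=16,f(3)=9,f(2)=4,f(1)=1 ⇒ 1911
n=37: 1·37 37·1  f→[1+1369]=1370
q^38  k|38↦f(k): 38:1444 19:361 2:4 1:1  a_38=1810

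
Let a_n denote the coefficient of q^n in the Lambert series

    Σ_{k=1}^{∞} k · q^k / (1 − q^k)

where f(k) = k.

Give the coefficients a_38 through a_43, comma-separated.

60, 56, 90, 42, 96, 44

n=38: 38·1 19·2 2·19 1·38  f→[38+19+2+1]=60
[q^39] f(39)=39,f(13)=13,f(3)=3,f(1)=1 ⇒ 56
q^40  k|40↦f(k): 1:1 2:2 4:4 5:5 8:8 10:10 20:20 40:40  a_40=90
n=41: 41·1 1·41  f→[41+1]=42
d|42:{1,2,3,6,7,14,21,42}  Σf=1+2+3+6+7+14+21+42=96
[q^43] f(1)=1,f(43)=43 ⇒ 44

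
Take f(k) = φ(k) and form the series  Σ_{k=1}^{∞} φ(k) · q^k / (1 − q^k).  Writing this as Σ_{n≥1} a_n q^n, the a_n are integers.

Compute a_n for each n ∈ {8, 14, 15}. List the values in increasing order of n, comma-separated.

d|8:{8,4,2,1}  Σφ=4+2+1+1=8
d|14:{14,7,2,1}  Σφ=6+6+1+1=14
q^15  k|15↦φ(k): 1:1 3:2 5:4 15:8  a_15=15

8, 14, 15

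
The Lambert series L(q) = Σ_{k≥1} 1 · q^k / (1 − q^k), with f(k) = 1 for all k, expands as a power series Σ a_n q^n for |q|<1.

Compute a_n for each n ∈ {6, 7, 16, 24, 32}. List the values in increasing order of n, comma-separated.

4, 2, 5, 8, 6

d|6:{6,3,2,1}  Σf=1+1+1+1=4
n=7: 1·7 7·1  f→[1+1]=2
q^16  k|16↦f(k): 1:1 2:1 4:1 8:1 16:1  a_16=5
[q^24] f(1)=1,f(2)=1,f(3)=1,f(4)=1,f(6)=1,f(8)=1,f(12)=1,f(24)=1 ⇒ 8
[q^32] f(32)=1,f(16)=1,f(8)=1,f(4)=1,f(2)=1,f(1)=1 ⇒ 6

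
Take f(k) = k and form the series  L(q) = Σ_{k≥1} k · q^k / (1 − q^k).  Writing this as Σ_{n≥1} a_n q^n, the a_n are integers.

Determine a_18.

a_18 = 39

n=18: 1·18 2·9 3·6 6·3 9·2 18·1  f→[1+2+3+6+9+18]=39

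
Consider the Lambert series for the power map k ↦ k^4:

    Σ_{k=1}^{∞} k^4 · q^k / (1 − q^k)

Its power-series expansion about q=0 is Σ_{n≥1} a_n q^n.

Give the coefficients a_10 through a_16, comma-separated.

10642, 14642, 22386, 28562, 40834, 51332, 69905

n=10: 10·1 5·2 2·5 1·10  f→[10000+625+16+1]=10642
d|11:{1,11}  Σf=1+14641=14642
q^12  k|12↦f(k): 12:20736 6:1296 4:256 3:81 2:16 1:1  a_12=22386
d|13:{13,1}  Σf=28561+1=28562
n=14: 1·14 2·7 7·2 14·1  f→[1+16+2401+38416]=40834
d|15:{15,5,3,1}  Σf=50625+625+81+1=51332
[q^16] f(1)=1,f(2)=16,f(4)=256,f(8)=4096,f(16)=65536 ⇒ 69905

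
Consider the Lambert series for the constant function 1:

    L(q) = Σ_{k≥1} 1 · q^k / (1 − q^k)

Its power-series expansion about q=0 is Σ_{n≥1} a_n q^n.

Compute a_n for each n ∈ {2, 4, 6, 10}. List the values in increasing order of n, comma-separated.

2, 3, 4, 4

n=2: 2·1 1·2  f→[1+1]=2
q^4  k|4↦f(k): 1:1 2:1 4:1  a_4=3
q^6  k|6↦f(k): 6:1 3:1 2:1 1:1  a_6=4
d|10:{1,2,5,10}  Σf=1+1+1+1=4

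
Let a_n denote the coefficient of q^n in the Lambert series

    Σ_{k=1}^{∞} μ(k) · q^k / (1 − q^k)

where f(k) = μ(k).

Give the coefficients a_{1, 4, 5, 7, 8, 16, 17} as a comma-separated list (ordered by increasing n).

n=1: 1·1  μ→[1]=1
d|4:{4,2,1}  Σμ=0+(-1)+1=0
n=5: 1·5 5·1  μ→[1+(-1)]=0
n=7: 7·1 1·7  μ→[(-1)+1]=0
n=8: 8·1 4·2 2·4 1·8  μ→[0+0+(-1)+1]=0
q^16  k|16↦μ(k): 16:0 8:0 4:0 2:-1 1:1  a_16=0
d|17:{17,1}  Σμ=(-1)+1=0

1, 0, 0, 0, 0, 0, 0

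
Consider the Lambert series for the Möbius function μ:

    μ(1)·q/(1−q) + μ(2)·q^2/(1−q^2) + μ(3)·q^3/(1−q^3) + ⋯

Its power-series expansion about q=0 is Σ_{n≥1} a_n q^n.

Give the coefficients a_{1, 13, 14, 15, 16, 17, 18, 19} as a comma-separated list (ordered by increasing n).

1, 0, 0, 0, 0, 0, 0, 0

[q^1] μ(1)=1 ⇒ 1
d|13:{13,1}  Σμ=(-1)+1=0
q^14  k|14↦μ(k): 14:1 7:-1 2:-1 1:1  a_14=0
[q^15] μ(15)=1,μ(5)=-1,μ(3)=-1,μ(1)=1 ⇒ 0
n=16: 16·1 8·2 4·4 2·8 1·16  μ→[0+0+0+(-1)+1]=0
q^17  k|17↦μ(k): 1:1 17:-1  a_17=0
n=18: 18·1 9·2 6·3 3·6 2·9 1·18  μ→[0+0+1+(-1)+(-1)+1]=0
q^19  k|19↦μ(k): 19:-1 1:1  a_19=0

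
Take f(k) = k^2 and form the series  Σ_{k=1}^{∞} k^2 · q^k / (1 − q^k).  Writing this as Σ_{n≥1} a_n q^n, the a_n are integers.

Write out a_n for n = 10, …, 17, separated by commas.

d|10:{1,2,5,10}  Σf=1+4+25+100=130
n=11: 1·11 11·1  f→[1+121]=122
[q^12] f(1)=1,f(2)=4,f(3)=9,f(4)=16,f(6)=36,f(12)=144 ⇒ 210
[q^13] f(1)=1,f(13)=169 ⇒ 170
n=14: 1·14 2·7 7·2 14·1  f→[1+4+49+196]=250
n=15: 15·1 5·3 3·5 1·15  f→[225+25+9+1]=260
d|16:{16,8,4,2,1}  Σf=256+64+16+4+1=341
d|17:{1,17}  Σf=1+289=290

130, 122, 210, 170, 250, 260, 341, 290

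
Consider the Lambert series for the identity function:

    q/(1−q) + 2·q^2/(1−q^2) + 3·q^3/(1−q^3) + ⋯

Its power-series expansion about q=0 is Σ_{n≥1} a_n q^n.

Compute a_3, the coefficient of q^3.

a_3 = 4

d|3:{1,3}  Σf=1+3=4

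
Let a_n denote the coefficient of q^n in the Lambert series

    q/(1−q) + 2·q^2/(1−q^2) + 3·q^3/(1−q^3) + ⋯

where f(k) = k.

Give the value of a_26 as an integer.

d|26:{1,2,13,26}  Σf=1+2+13+26=42

a_26 = 42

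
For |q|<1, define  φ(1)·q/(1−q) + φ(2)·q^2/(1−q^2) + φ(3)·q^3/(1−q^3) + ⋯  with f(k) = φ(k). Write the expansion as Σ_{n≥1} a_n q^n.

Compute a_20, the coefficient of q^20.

q^20  k|20↦φ(k): 20:8 10:4 5:4 4:2 2:1 1:1  a_20=20

a_20 = 20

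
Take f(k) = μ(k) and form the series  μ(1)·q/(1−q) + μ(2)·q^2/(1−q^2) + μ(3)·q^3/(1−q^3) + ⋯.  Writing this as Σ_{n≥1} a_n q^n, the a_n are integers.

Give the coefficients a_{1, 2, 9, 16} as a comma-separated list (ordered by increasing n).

[q^1] μ(1)=1 ⇒ 1
d|2:{2,1}  Σμ=(-1)+1=0
[q^9] μ(1)=1,μ(3)=-1,μ(9)=0 ⇒ 0
n=16: 1·16 2·8 4·4 8·2 16·1  μ→[1+(-1)+0+0+0]=0

1, 0, 0, 0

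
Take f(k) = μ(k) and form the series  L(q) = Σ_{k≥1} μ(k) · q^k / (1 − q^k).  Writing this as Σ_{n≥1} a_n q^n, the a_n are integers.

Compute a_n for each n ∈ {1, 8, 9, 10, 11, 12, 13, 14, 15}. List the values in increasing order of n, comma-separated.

1, 0, 0, 0, 0, 0, 0, 0, 0

n=1: 1·1  μ→[1]=1
[q^8] μ(8)=0,μ(4)=0,μ(2)=-1,μ(1)=1 ⇒ 0
[q^9] μ(9)=0,μ(3)=-1,μ(1)=1 ⇒ 0
q^10  k|10↦μ(k): 10:1 5:-1 2:-1 1:1  a_10=0
[q^11] μ(11)=-1,μ(1)=1 ⇒ 0
d|12:{1,2,3,4,6,12}  Σμ=1+(-1)+(-1)+0+1+0=0
n=13: 13·1 1·13  μ→[(-1)+1]=0
d|14:{14,7,2,1}  Σμ=1+(-1)+(-1)+1=0
d|15:{1,3,5,15}  Σμ=1+(-1)+(-1)+1=0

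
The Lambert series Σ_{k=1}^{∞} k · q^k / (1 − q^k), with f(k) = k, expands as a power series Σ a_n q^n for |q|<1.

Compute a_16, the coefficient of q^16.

[q^16] f(1)=1,f(2)=2,f(4)=4,f(8)=8,f(16)=16 ⇒ 31

a_16 = 31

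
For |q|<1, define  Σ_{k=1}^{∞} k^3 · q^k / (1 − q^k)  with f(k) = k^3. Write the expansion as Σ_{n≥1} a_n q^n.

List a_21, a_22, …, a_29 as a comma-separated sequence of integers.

[q^21] f(21)=9261,f(7)=343,f(3)=27,f(1)=1 ⇒ 9632
q^22  k|22↦f(k): 1:1 2:8 11:1331 22:10648  a_22=11988
d|23:{1,23}  Σf=1+12167=12168
n=24: 1·24 2·12 3·8 4·6 6·4 8·3 12·2 24·1  f→[1+8+27+64+216+512+1728+13824]=16380
n=25: 1·25 5·5 25·1  f→[1+125+15625]=15751
n=26: 1·26 2·13 13·2 26·1  f→[1+8+2197+17576]=19782
d|27:{27,9,3,1}  Σf=19683+729+27+1=20440
q^28  k|28↦f(k): 28:21952 14:2744 7:343 4:64 2:8 1:1  a_28=25112
d|29:{1,29}  Σf=1+24389=24390

9632, 11988, 12168, 16380, 15751, 19782, 20440, 25112, 24390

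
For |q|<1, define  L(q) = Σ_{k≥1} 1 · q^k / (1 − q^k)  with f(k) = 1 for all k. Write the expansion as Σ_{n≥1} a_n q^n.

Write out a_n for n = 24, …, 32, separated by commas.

d|24:{24,12,8,6,4,3,2,1}  Σf=1+1+1+1+1+1+1+1=8
d|25:{1,5,25}  Σf=1+1+1=3
q^26  k|26↦f(k): 1:1 2:1 13:1 26:1  a_26=4
d|27:{27,9,3,1}  Σf=1+1+1+1=4
n=28: 28·1 14·2 7·4 4·7 2·14 1·28  f→[1+1+1+1+1+1]=6
[q^29] f(29)=1,f(1)=1 ⇒ 2
[q^30] f(30)=1,f(15)=1,f(10)=1,f(6)=1,f(5)=1,f(3)=1,f(2)=1,f(1)=1 ⇒ 8
d|31:{31,1}  Σf=1+1=2
[q^32] f(32)=1,f(16)=1,f(8)=1,f(4)=1,f(2)=1,f(1)=1 ⇒ 6

8, 3, 4, 4, 6, 2, 8, 2, 6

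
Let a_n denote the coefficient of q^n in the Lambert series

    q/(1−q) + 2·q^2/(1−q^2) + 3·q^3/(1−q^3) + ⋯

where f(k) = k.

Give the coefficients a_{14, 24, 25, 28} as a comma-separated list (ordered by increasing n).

24, 60, 31, 56

q^14  k|14↦f(k): 1:1 2:2 7:7 14:14  a_14=24
n=24: 1·24 2·12 3·8 4·6 6·4 8·3 12·2 24·1  f→[1+2+3+4+6+8+12+24]=60
[q^25] f(1)=1,f(5)=5,f(25)=25 ⇒ 31
d|28:{1,2,4,7,14,28}  Σf=1+2+4+7+14+28=56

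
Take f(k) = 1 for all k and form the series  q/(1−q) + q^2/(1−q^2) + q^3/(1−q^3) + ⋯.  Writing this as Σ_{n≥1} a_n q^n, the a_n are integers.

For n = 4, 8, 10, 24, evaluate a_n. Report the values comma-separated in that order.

d|4:{1,2,4}  Σf=1+1+1=3
n=8: 8·1 4·2 2·4 1·8  f→[1+1+1+1]=4
n=10: 10·1 5·2 2·5 1·10  f→[1+1+1+1]=4
q^24  k|24↦f(k): 1:1 2:1 3:1 4:1 6:1 8:1 12:1 24:1  a_24=8

3, 4, 4, 8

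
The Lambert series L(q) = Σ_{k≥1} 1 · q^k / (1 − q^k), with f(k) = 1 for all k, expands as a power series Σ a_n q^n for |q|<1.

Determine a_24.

a_24 = 8

n=24: 24·1 12·2 8·3 6·4 4·6 3·8 2·12 1·24  f→[1+1+1+1+1+1+1+1]=8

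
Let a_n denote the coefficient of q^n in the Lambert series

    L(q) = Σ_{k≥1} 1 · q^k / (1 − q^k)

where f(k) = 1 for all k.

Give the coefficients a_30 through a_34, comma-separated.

8, 2, 6, 4, 4

q^30  k|30↦f(k): 30:1 15:1 10:1 6:1 5:1 3:1 2:1 1:1  a_30=8
[q^31] f(1)=1,f(31)=1 ⇒ 2
n=32: 32·1 16·2 8·4 4·8 2·16 1·32  f→[1+1+1+1+1+1]=6
n=33: 33·1 11·3 3·11 1·33  f→[1+1+1+1]=4
q^34  k|34↦f(k): 34:1 17:1 2:1 1:1  a_34=4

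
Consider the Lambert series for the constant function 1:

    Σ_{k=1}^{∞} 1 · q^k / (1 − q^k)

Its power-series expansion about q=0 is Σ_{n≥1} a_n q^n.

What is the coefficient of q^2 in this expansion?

[q^2] f(2)=1,f(1)=1 ⇒ 2

a_2 = 2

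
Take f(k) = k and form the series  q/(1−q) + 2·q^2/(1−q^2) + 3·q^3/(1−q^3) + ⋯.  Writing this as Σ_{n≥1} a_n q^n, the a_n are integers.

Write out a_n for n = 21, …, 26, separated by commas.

32, 36, 24, 60, 31, 42

n=21: 21·1 7·3 3·7 1·21  f→[21+7+3+1]=32
d|22:{1,2,11,22}  Σf=1+2+11+22=36
q^23  k|23↦f(k): 23:23 1:1  a_23=24
[q^24] f(24)=24,f(12)=12,f(8)=8,f(6)=6,f(4)=4,f(3)=3,f(2)=2,f(1)=1 ⇒ 60
q^25  k|25↦f(k): 1:1 5:5 25:25  a_25=31
n=26: 26·1 13·2 2·13 1·26  f→[26+13+2+1]=42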